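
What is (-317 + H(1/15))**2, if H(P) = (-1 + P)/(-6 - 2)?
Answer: 361494169/3600 ≈ 1.0042e+5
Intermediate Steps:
H(P) = 1/8 - P/8 (H(P) = (-1 + P)/(-8) = (-1 + P)*(-1/8) = 1/8 - P/8)
(-317 + H(1/15))**2 = (-317 + (1/8 - 1/8/15))**2 = (-317 + (1/8 - 1/8*1/15))**2 = (-317 + (1/8 - 1/120))**2 = (-317 + 7/60)**2 = (-19013/60)**2 = 361494169/3600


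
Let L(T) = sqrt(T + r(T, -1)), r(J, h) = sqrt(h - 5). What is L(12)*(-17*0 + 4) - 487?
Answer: -487 + 4*sqrt(12 + I*sqrt(6)) ≈ -473.07 + 1.407*I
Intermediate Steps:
r(J, h) = sqrt(-5 + h)
L(T) = sqrt(T + I*sqrt(6)) (L(T) = sqrt(T + sqrt(-5 - 1)) = sqrt(T + sqrt(-6)) = sqrt(T + I*sqrt(6)))
L(12)*(-17*0 + 4) - 487 = sqrt(12 + I*sqrt(6))*(-17*0 + 4) - 487 = sqrt(12 + I*sqrt(6))*(0 + 4) - 487 = sqrt(12 + I*sqrt(6))*4 - 487 = 4*sqrt(12 + I*sqrt(6)) - 487 = -487 + 4*sqrt(12 + I*sqrt(6))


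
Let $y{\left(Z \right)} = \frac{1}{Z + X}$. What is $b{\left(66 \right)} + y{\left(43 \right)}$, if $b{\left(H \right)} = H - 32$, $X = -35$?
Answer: $\frac{273}{8} \approx 34.125$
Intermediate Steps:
$b{\left(H \right)} = -32 + H$
$y{\left(Z \right)} = \frac{1}{-35 + Z}$ ($y{\left(Z \right)} = \frac{1}{Z - 35} = \frac{1}{-35 + Z}$)
$b{\left(66 \right)} + y{\left(43 \right)} = \left(-32 + 66\right) + \frac{1}{-35 + 43} = 34 + \frac{1}{8} = \frac{273}{8}$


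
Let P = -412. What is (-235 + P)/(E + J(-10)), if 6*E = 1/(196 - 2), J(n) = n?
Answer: 753108/11639 ≈ 64.706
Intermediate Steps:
E = 1/1164 (E = 1/(6*(196 - 2)) = (⅙)/194 = (⅙)*(1/194) = 1/1164 ≈ 0.00085911)
(-235 + P)/(E + J(-10)) = (-235 - 412)/(1/1164 - 10) = -647/(-11639/1164) = -647*(-1164/11639) = 753108/11639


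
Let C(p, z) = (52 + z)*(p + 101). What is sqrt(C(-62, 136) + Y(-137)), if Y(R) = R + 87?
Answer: sqrt(7282) ≈ 85.335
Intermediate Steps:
Y(R) = 87 + R
C(p, z) = (52 + z)*(101 + p)
sqrt(C(-62, 136) + Y(-137)) = sqrt((5252 + 52*(-62) + 101*136 - 62*136) + (87 - 137)) = sqrt((5252 - 3224 + 13736 - 8432) - 50) = sqrt(7332 - 50) = sqrt(7282)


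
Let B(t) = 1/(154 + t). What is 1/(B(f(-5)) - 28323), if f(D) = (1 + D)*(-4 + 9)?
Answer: -134/3795281 ≈ -3.5307e-5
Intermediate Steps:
f(D) = 5 + 5*D (f(D) = (1 + D)*5 = 5 + 5*D)
1/(B(f(-5)) - 28323) = 1/(1/(154 + (5 + 5*(-5))) - 28323) = 1/(1/(154 + (5 - 25)) - 28323) = 1/(1/(154 - 20) - 28323) = 1/(1/134 - 28323) = 1/(-3795281/134) = -134/3795281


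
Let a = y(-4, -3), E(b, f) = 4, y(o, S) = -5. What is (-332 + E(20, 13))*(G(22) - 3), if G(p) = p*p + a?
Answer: -156128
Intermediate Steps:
a = -5
G(p) = -5 + p² (G(p) = p*p - 5 = p² - 5 = -5 + p²)
(-332 + E(20, 13))*(G(22) - 3) = (-332 + 4)*((-5 + 22²) - 3) = -328*((-5 + 484) - 3) = -328*(479 - 3) = -328*476 = -156128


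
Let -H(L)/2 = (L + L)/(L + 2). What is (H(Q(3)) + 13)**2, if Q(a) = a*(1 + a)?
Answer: 4489/49 ≈ 91.612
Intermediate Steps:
H(L) = -4*L/(2 + L) (H(L) = -2*(L + L)/(L + 2) = -2*2*L/(2 + L) = -4*L/(2 + L))
(H(Q(3)) + 13)**2 = (-4*3*(1 + 3)/(2 + 3*(1 + 3)) + 13)**2 = (-4*3*4/(2 + 3*4) + 13)**2 = (-4*12/(2 + 12) + 13)**2 = (-4*12/14 + 13)**2 = (-4*12*1/14 + 13)**2 = (-24/7 + 13)**2 = (67/7)**2 = 4489/49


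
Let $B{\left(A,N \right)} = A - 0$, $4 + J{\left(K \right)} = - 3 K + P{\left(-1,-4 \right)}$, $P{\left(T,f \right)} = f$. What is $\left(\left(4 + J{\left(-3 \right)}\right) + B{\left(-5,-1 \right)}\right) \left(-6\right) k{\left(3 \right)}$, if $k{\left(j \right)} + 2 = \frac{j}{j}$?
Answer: $0$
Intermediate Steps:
$J{\left(K \right)} = -8 - 3 K$ ($J{\left(K \right)} = -4 - \left(4 + 3 K\right) = -8 - 3 K$)
$B{\left(A,N \right)} = A$ ($B{\left(A,N \right)} = A + 0 = A$)
$k{\left(j \right)} = -1$ ($k{\left(j \right)} = -2 + \frac{j}{j} = -2 + 1 = -1$)
$\left(\left(4 + J{\left(-3 \right)}\right) + B{\left(-5,-1 \right)}\right) \left(-6\right) k{\left(3 \right)} = \left(\left(4 - -1\right) - 5\right) \left(-6\right) \left(-1\right) = \left(\left(4 + \left(-8 + 9\right)\right) - 5\right) \left(-6\right) \left(-1\right) = \left(\left(4 + 1\right) - 5\right) \left(-6\right) \left(-1\right) = \left(5 - 5\right) \left(-6\right) \left(-1\right) = 0 \left(-6\right) \left(-1\right) = 0 \left(-1\right) = 0$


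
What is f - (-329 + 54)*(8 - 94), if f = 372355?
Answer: 348705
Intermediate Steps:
f - (-329 + 54)*(8 - 94) = 372355 - (-329 + 54)*(8 - 94) = 372355 - (-275)*(-86) = 372355 - 1*23650 = 372355 - 23650 = 348705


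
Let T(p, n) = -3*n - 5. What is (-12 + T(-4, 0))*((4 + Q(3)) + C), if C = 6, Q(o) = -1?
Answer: -153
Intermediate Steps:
T(p, n) = -5 - 3*n
(-12 + T(-4, 0))*((4 + Q(3)) + C) = (-12 + (-5 - 3*0))*((4 - 1) + 6) = (-12 + (-5 + 0))*(3 + 6) = (-12 - 5)*9 = -17*9 = -153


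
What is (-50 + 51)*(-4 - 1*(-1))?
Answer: -3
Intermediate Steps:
(-50 + 51)*(-4 - 1*(-1)) = 1*(-4 + 1) = 1*(-3) = -3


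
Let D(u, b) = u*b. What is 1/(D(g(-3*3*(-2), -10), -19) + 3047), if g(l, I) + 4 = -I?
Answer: 1/2933 ≈ 0.00034095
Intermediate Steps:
g(l, I) = -4 - I
D(u, b) = b*u
1/(D(g(-3*3*(-2), -10), -19) + 3047) = 1/(-19*(-4 - 1*(-10)) + 3047) = 1/(-19*(-4 + 10) + 3047) = 1/(-19*6 + 3047) = 1/(-114 + 3047) = 1/2933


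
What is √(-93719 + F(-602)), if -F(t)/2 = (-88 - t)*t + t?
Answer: √526341 ≈ 725.49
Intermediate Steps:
F(t) = -2*t - 2*t*(-88 - t) (F(t) = -2*((-88 - t)*t + t) = -2*(t*(-88 - t) + t) = -2*(t + t*(-88 - t)) = -2*t - 2*t*(-88 - t))
√(-93719 + F(-602)) = √(-93719 + 2*(-602)*(87 - 602)) = √(-93719 + 2*(-602)*(-515)) = √(-93719 + 620060) = √526341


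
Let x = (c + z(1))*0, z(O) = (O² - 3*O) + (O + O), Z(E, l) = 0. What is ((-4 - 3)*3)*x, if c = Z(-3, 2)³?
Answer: 0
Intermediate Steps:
z(O) = O² - O (z(O) = (O² - 3*O) + 2*O = O² - O)
c = 0 (c = 0³ = 0)
x = 0 (x = (0 + 1*(-1 + 1))*0 = (0 + 1*0)*0 = (0 + 0)*0 = 0*0 = 0)
((-4 - 3)*3)*x = ((-4 - 3)*3)*0 = -7*3*0 = -21*0 = 0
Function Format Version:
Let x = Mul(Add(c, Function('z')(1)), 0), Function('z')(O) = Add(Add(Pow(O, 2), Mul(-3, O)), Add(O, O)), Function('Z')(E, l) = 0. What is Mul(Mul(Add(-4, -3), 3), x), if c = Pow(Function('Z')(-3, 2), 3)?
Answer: 0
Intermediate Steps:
Function('z')(O) = Add(Pow(O, 2), Mul(-1, O)) (Function('z')(O) = Add(Add(Pow(O, 2), Mul(-3, O)), Mul(2, O)) = Add(Pow(O, 2), Mul(-1, O)))
c = 0 (c = Pow(0, 3) = 0)
x = 0 (x = Mul(Add(0, Mul(1, Add(-1, 1))), 0) = Mul(Add(0, Mul(1, 0)), 0) = Mul(Add(0, 0), 0) = Mul(0, 0) = 0)
Mul(Mul(Add(-4, -3), 3), x) = Mul(Mul(Add(-4, -3), 3), 0) = Mul(Mul(-7, 3), 0) = Mul(-21, 0) = 0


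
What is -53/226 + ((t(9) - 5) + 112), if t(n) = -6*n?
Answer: 11925/226 ≈ 52.766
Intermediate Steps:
-53/226 + ((t(9) - 5) + 112) = -53/226 + ((-6*9 - 5) + 112) = -53*1/226 + ((-54 - 5) + 112) = -53/226 + (-59 + 112) = -53/226 + 53 = 11925/226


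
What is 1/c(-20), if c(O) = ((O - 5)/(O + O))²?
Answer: 64/25 ≈ 2.5600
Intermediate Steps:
c(O) = (-5 + O)²/(4*O²) (c(O) = ((-5 + O)/((2*O)))² = ((-5 + O)*(1/(2*O)))² = ((-5 + O)/(2*O))² = (-5 + O)²/(4*O²))
1/c(-20) = 1/((¼)*(-5 - 20)²/(-20)²) = 1/((¼)*(1/400)*(-25)²) = 1/((¼)*(1/400)*625) = 1/(25/64) = 64/25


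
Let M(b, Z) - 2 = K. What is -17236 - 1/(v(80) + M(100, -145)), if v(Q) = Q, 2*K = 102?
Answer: -2292389/133 ≈ -17236.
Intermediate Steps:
K = 51 (K = (½)*102 = 51)
M(b, Z) = 53 (M(b, Z) = 2 + 51 = 53)
-17236 - 1/(v(80) + M(100, -145)) = -17236 - 1/(80 + 53) = -17236 - 1/133 = -2292389/133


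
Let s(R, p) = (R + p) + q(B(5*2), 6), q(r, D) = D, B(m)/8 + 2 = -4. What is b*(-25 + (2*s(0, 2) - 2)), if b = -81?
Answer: 891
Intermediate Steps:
B(m) = -48 (B(m) = -16 + 8*(-4) = -16 - 32 = -48)
s(R, p) = 6 + R + p (s(R, p) = (R + p) + 6 = 6 + R + p)
b*(-25 + (2*s(0, 2) - 2)) = -81*(-25 + (2*(6 + 0 + 2) - 2)) = -81*(-25 + (2*8 - 2)) = -81*(-25 + (16 - 2)) = -81*(-25 + 14) = -81*(-11) = 891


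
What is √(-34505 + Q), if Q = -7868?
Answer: I*√42373 ≈ 205.85*I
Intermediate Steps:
√(-34505 + Q) = √(-34505 - 7868) = √(-42373) = I*√42373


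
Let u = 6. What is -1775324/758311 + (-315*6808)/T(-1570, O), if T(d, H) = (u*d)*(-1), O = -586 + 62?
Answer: -27382277630/119054827 ≈ -230.00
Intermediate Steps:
O = -524
T(d, H) = -6*d (T(d, H) = (6*d)*(-1) = -6*d)
-1775324/758311 + (-315*6808)/T(-1570, O) = -1775324/758311 + (-315*6808)/((-6*(-1570))) = -1775324*1/758311 - 2144520/9420 = -1775324/758311 - 2144520*1/9420 = -1775324/758311 - 35742/157 = -27382277630/119054827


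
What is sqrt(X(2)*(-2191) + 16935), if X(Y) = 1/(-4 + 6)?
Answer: sqrt(63358)/2 ≈ 125.86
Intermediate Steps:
X(Y) = 1/2
sqrt(X(2)*(-2191) + 16935) = sqrt((1/2)*(-2191) + 16935) = sqrt(-2191/2 + 16935) = sqrt(31679/2) = sqrt(63358)/2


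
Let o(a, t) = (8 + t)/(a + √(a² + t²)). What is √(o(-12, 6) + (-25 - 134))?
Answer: √(2883 - 1431*√5)/(3*√(-2 + √5)) ≈ 12.211*I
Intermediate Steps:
o(a, t) = (8 + t)/(a + √(a² + t²))
√(o(-12, 6) + (-25 - 134)) = √((8 + 6)/(-12 + √((-12)² + 6²)) + (-25 - 134)) = √(14/(-12 + √(144 + 36)) - 159) = √(14/(-12 + √180) - 159) = √(14/(-12 + 6*√5) - 159) = √(-159 + 14/(-12 + 6*√5))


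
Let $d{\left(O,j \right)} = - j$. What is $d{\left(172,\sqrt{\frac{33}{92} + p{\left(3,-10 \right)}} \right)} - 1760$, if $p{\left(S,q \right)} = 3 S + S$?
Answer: $-1760 - \frac{\sqrt{26151}}{46} \approx -1763.5$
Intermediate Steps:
$p{\left(S,q \right)} = 4 S$
$d{\left(172,\sqrt{\frac{33}{92} + p{\left(3,-10 \right)}} \right)} - 1760 = - \sqrt{\frac{33}{92} + 4 \cdot 3} - 1760 = - \sqrt{33 \cdot \frac{1}{92} + 12} - 1760 = - \sqrt{\frac{33}{92} + 12} - 1760 = - \sqrt{\frac{1137}{92}} - 1760 = - \frac{\sqrt{26151}}{46} - 1760 = -1760 - \frac{\sqrt{26151}}{46}$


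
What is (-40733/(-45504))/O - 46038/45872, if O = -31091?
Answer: -4070925832063/4056130865088 ≈ -1.0036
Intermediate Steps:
(-40733/(-45504))/O - 46038/45872 = -40733/(-45504)/(-31091) - 46038/45872 = -40733*(-1/45504)*(-1/31091) - 46038*1/45872 = (40733/45504)*(-1/31091) - 23019/22936 = -40733/1414764864 - 23019/22936 = -4070925832063/4056130865088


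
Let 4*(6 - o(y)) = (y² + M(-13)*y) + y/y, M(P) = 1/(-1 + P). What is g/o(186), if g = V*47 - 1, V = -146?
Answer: 96082/120959 ≈ 0.79434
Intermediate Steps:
g = -6863 (g = -146*47 - 1 = -6862 - 1 = -6863)
o(y) = 23/4 - y²/4 + y/56 (o(y) = 6 - ((y² + y/(-1 - 13)) + y/y)/4 = 6 - ((y² + y/(-14)) + 1)/4 = 6 - ((y² - y/14) + 1)/4 = 6 - (1 + y² - y/14)/4 = 6 + (-¼ - y²/4 + y/56) = 23/4 - y²/4 + y/56)
g/o(186) = -6863/(23/4 - ¼*186² + (1/56)*186) = -6863/(23/4 - ¼*34596 + 93/28) = -6863/(23/4 - 8649 + 93/28) = -6863/(-120959/14) = -6863*(-14/120959) = 96082/120959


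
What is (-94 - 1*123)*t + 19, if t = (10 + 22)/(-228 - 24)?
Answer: 419/9 ≈ 46.556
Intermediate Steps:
t = -8/63 (t = 32/(-252) = 32*(-1/252) = -8/63 ≈ -0.12698)
(-94 - 1*123)*t + 19 = (-94 - 1*123)*(-8/63) + 19 = (-94 - 123)*(-8/63) + 19 = -217*(-8/63) + 19 = 248/9 + 19 = 419/9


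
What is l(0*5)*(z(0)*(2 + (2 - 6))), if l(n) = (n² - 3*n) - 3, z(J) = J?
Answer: 0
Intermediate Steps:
l(n) = -3 + n² - 3*n
l(0*5)*(z(0)*(2 + (2 - 6))) = (-3 + (0*5)² - 0*5)*(0*(2 + (2 - 6))) = (-3 + 0² - 3*0)*(0*(2 - 4)) = (-3 + 0 + 0)*(0*(-2)) = -3*0 = 0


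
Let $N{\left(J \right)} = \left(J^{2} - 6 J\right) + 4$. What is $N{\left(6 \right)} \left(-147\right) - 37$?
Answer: $-625$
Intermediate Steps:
$N{\left(J \right)} = 4 + J^{2} - 6 J$
$N{\left(6 \right)} \left(-147\right) - 37 = \left(4 + 6^{2} - 36\right) \left(-147\right) - 37 = \left(4 + 36 - 36\right) \left(-147\right) - 37 = 4 \left(-147\right) - 37 = -588 - 37 = -625$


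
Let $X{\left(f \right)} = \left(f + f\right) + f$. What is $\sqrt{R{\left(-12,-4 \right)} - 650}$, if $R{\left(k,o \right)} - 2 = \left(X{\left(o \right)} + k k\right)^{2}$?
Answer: $6 \sqrt{466} \approx 129.52$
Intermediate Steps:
$X{\left(f \right)} = 3 f$ ($X{\left(f \right)} = 2 f + f = 3 f$)
$R{\left(k,o \right)} = 2 + \left(k^{2} + 3 o\right)^{2}$ ($R{\left(k,o \right)} = 2 + \left(3 o + k k\right)^{2} = 2 + \left(3 o + k^{2}\right)^{2} = 2 + \left(k^{2} + 3 o\right)^{2}$)
$\sqrt{R{\left(-12,-4 \right)} - 650} = \sqrt{\left(2 + \left(\left(-12\right)^{2} + 3 \left(-4\right)\right)^{2}\right) - 650} = \sqrt{\left(2 + \left(144 - 12\right)^{2}\right) - 650} = \sqrt{\left(2 + 132^{2}\right) - 650} = \sqrt{\left(2 + 17424\right) - 650} = \sqrt{17426 - 650} = \sqrt{16776} = 6 \sqrt{466}$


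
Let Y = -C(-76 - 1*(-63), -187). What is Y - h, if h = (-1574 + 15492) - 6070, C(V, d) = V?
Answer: -7835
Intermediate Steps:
h = 7848 (h = 13918 - 6070 = 7848)
Y = 13 (Y = -(-76 - 1*(-63)) = -(-76 + 63) = -1*(-13) = 13)
Y - h = 13 - 1*7848 = 13 - 7848 = -7835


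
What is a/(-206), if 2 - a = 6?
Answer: 2/103 ≈ 0.019417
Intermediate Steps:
a = -4 (a = 2 - 1*6 = 2 - 6 = -4)
a/(-206) = -4/(-206) = -4*(-1/206) = 2/103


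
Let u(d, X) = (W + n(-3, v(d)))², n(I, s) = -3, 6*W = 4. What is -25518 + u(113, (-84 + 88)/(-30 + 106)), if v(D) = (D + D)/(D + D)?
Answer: -229613/9 ≈ -25513.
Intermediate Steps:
W = ⅔ (W = (⅙)*4 = ⅔ ≈ 0.66667)
v(D) = 1 (v(D) = (2*D)/((2*D)) = (2*D)*(1/(2*D)) = 1)
u(d, X) = 49/9 (u(d, X) = (⅔ - 3)² = (-7/3)² = 49/9)
-25518 + u(113, (-84 + 88)/(-30 + 106)) = -25518 + 49/9 = -229613/9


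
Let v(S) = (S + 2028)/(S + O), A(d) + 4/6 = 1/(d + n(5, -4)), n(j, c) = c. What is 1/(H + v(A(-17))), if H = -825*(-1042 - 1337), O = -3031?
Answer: 21222/41651874659 ≈ 5.0951e-7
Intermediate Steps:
A(d) = -2/3 + 1/(-4 + d) (A(d) = -2/3 + 1/(d - 4) = -2/3 + 1/(-4 + d))
v(S) = (2028 + S)/(-3031 + S) (v(S) = (S + 2028)/(S - 3031) = (2028 + S)/(-3031 + S))
H = 1962675 (H = -825*(-2379) = 1962675)
1/(H + v(A(-17))) = 1/(1962675 + (2028 + (11 - 2*(-17))/(3*(-4 - 17)))/(-3031 + (11 - 2*(-17))/(3*(-4 - 17)))) = 1/(1962675 + (2028 + (1/3)*(11 + 34)/(-21))/(-3031 + (1/3)*(11 + 34)/(-21))) = 1/(1962675 + (2028 + (1/3)*(-1/21)*45)/(-3031 + (1/3)*(-1/21)*45)) = 1/(1962675 + (2028 - 5/7)/(-3031 - 5/7)) = 1/(1962675 + (14191/7)/(-21222/7)) = 1/(1962675 - 7/21222*14191/7) = 1/(1962675 - 14191/21222) = 1/(41651874659/21222) = 21222/41651874659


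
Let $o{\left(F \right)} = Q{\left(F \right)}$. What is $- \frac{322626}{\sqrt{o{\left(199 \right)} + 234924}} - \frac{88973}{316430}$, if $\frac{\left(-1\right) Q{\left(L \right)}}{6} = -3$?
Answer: $- \frac{88973}{316430} - \frac{53771 \sqrt{234942}}{39157} \approx -665.89$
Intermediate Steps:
$Q{\left(L \right)} = 18$ ($Q{\left(L \right)} = \left(-6\right) \left(-3\right) = 18$)
$o{\left(F \right)} = 18$
$- \frac{322626}{\sqrt{o{\left(199 \right)} + 234924}} - \frac{88973}{316430} = - \frac{322626}{\sqrt{18 + 234924}} - \frac{88973}{316430} = - \frac{322626}{\sqrt{234942}} - \frac{88973}{316430} = - 322626 \frac{\sqrt{234942}}{234942} - \frac{88973}{316430} = - \frac{53771 \sqrt{234942}}{39157} - \frac{88973}{316430} = - \frac{88973}{316430} - \frac{53771 \sqrt{234942}}{39157}$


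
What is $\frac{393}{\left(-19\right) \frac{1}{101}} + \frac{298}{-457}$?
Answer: $- \frac{18145363}{8683} \approx -2089.8$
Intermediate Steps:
$\frac{393}{\left(-19\right) \frac{1}{101}} + \frac{298}{-457} = \frac{393}{\left(-19\right) \frac{1}{101}} + 298 \left(- \frac{1}{457}\right) = \frac{393}{- \frac{19}{101}} - \frac{298}{457} = 393 \left(- \frac{101}{19}\right) - \frac{298}{457} = - \frac{39693}{19} - \frac{298}{457} = - \frac{18145363}{8683}$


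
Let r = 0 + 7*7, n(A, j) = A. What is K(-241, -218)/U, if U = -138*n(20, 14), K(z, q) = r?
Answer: -49/2760 ≈ -0.017754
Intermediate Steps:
r = 49 (r = 0 + 49 = 49)
K(z, q) = 49
U = -2760 (U = -138*20 = -2760)
K(-241, -218)/U = 49/(-2760) = 49*(-1/2760) = -49/2760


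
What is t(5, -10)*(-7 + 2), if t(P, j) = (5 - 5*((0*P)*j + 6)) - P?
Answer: 150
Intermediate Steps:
t(P, j) = -25 - P (t(P, j) = (5 - 5*(0*j + 6)) - P = (5 - 5*(0 + 6)) - P = (5 - 5*6) - P = (5 - 30) - P = -25 - P)
t(5, -10)*(-7 + 2) = (-25 - 1*5)*(-7 + 2) = (-25 - 5)*(-5) = -30*(-5) = 150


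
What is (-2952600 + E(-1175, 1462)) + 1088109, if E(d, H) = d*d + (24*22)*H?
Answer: 288070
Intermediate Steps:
E(d, H) = d² + 528*H
(-2952600 + E(-1175, 1462)) + 1088109 = (-2952600 + ((-1175)² + 528*1462)) + 1088109 = (-2952600 + (1380625 + 771936)) + 1088109 = (-2952600 + 2152561) + 1088109 = -800039 + 1088109 = 288070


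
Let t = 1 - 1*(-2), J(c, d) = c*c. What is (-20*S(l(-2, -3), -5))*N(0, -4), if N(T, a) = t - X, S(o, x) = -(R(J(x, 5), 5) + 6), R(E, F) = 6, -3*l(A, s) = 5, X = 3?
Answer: 0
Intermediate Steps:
l(A, s) = -5/3 (l(A, s) = -⅓*5 = -5/3)
J(c, d) = c²
t = 3 (t = 1 + 2 = 3)
S(o, x) = -12 (S(o, x) = -(6 + 6) = -1*12 = -12)
N(T, a) = 0 (N(T, a) = 3 - 1*3 = 3 - 3 = 0)
(-20*S(l(-2, -3), -5))*N(0, -4) = -20*(-12)*0 = 240*0 = 0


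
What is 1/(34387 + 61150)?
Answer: 1/95537 ≈ 1.0467e-5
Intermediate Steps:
1/(34387 + 61150) = 1/95537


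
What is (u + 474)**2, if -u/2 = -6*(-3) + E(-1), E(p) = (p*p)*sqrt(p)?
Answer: 191840 - 1752*I ≈ 1.9184e+5 - 1752.0*I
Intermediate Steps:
E(p) = p**(5/2) (E(p) = p**2*sqrt(p) = p**(5/2))
u = -36 - 2*I (u = -2*(-6*(-3) + (-1)**(5/2)) = -2*(18 + I) = -36 - 2*I ≈ -36.0 - 2.0*I)
(u + 474)**2 = ((-36 - 2*I) + 474)**2 = (438 - 2*I)**2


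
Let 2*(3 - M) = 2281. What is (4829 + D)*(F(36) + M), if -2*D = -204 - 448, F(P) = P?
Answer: -11356465/2 ≈ -5.6782e+6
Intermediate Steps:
D = 326 (D = -(-204 - 448)/2 = -1/2*(-652) = 326)
M = -2275/2 (M = 3 - 1/2*2281 = 3 - 2281/2 = -2275/2 ≈ -1137.5)
(4829 + D)*(F(36) + M) = (4829 + 326)*(36 - 2275/2) = 5155*(-2203/2) = -11356465/2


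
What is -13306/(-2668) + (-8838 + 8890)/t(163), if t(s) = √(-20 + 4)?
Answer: 6653/1334 - 13*I ≈ 4.9873 - 13.0*I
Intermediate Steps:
t(s) = 4*I (t(s) = √(-16) = 4*I)
-13306/(-2668) + (-8838 + 8890)/t(163) = -13306/(-2668) + (-8838 + 8890)/((4*I)) = -13306*(-1/2668) + 52*(-I/4) = 6653/1334 - 13*I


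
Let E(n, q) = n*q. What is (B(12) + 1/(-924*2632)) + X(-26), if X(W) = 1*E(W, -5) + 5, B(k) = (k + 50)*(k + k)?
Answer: 3947084063/2431968 ≈ 1623.0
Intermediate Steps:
B(k) = 2*k*(50 + k) (B(k) = (50 + k)*(2*k) = 2*k*(50 + k))
X(W) = 5 - 5*W (X(W) = 1*(W*(-5)) + 5 = 1*(-5*W) + 5 = -5*W + 5 = 5 - 5*W)
(B(12) + 1/(-924*2632)) + X(-26) = (2*12*(50 + 12) + 1/(-924*2632)) + (5 - 5*(-26)) = (2*12*62 - 1/924*1/2632) + (5 + 130) = (1488 - 1/2431968) + 135 = 3618768383/2431968 + 135 = 3947084063/2431968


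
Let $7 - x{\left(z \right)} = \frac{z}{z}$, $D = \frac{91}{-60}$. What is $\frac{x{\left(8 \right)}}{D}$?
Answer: $- \frac{360}{91} \approx -3.956$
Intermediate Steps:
$D = - \frac{91}{60}$ ($D = 91 \left(- \frac{1}{60}\right) = - \frac{91}{60} \approx -1.5167$)
$x{\left(z \right)} = 6$ ($x{\left(z \right)} = 7 - \frac{z}{z} = 7 - 1 = 6$)
$\frac{x{\left(8 \right)}}{D} = \frac{1}{- \frac{91}{60}} \cdot 6 = \left(- \frac{60}{91}\right) 6 = - \frac{360}{91}$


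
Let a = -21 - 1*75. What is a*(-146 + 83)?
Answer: 6048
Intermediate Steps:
a = -96 (a = -21 - 75 = -96)
a*(-146 + 83) = -96*(-146 + 83) = -96*(-63) = 6048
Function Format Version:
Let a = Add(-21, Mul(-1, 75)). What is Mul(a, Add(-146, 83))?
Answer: 6048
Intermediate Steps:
a = -96 (a = Add(-21, -75) = -96)
Mul(a, Add(-146, 83)) = Mul(-96, Add(-146, 83)) = Mul(-96, -63) = 6048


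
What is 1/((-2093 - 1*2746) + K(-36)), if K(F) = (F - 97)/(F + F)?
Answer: -72/348275 ≈ -0.00020673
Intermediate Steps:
K(F) = (-97 + F)/(2*F) (K(F) = (-97 + F)/((2*F)) = (-97 + F)*(1/(2*F)) = (-97 + F)/(2*F))
1/((-2093 - 1*2746) + K(-36)) = 1/((-2093 - 1*2746) + (1/2)*(-97 - 36)/(-36)) = 1/((-2093 - 2746) + (1/2)*(-1/36)*(-133)) = 1/(-4839 + 133/72) = 1/(-348275/72) = -72/348275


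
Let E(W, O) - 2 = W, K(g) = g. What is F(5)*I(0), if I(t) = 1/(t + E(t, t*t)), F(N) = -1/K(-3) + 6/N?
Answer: 23/30 ≈ 0.76667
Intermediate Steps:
E(W, O) = 2 + W
F(N) = ⅓ + 6/N (F(N) = -1/(-3) + 6/N = -1*(-⅓) + 6/N = ⅓ + 6/N)
I(t) = 1/(2 + 2*t) (I(t) = 1/(t + (2 + t)) = 1/(2 + 2*t))
F(5)*I(0) = ((⅓)*(18 + 5)/5)*(1/(2*(1 + 0))) = ((⅓)*(⅕)*23)*((½)/1) = 23*((½)*1)/15 = (23/15)*(½) = 23/30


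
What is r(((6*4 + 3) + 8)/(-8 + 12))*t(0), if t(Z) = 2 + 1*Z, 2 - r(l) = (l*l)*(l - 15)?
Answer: 30753/32 ≈ 961.03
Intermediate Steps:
r(l) = 2 - l**2*(-15 + l) (r(l) = 2 - l*l*(l - 15) = 2 - l**2*(-15 + l))
t(Z) = 2 + Z
r(((6*4 + 3) + 8)/(-8 + 12))*t(0) = (2 - (((6*4 + 3) + 8)/(-8 + 12))**3 + 15*(((6*4 + 3) + 8)/(-8 + 12))**2)*(2 + 0) = (2 - (((24 + 3) + 8)/4)**3 + 15*(((24 + 3) + 8)/4)**2)*2 = (2 - ((27 + 8)*(1/4))**3 + 15*((27 + 8)*(1/4))**2)*2 = (2 - (35*(1/4))**3 + 15*(35*(1/4))**2)*2 = (2 - (35/4)**3 + 15*(35/4)**2)*2 = (2 - 1*42875/64 + 15*(1225/16))*2 = (2 - 42875/64 + 18375/16)*2 = (30753/64)*2 = 30753/32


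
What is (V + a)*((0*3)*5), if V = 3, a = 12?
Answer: 0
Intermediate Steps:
(V + a)*((0*3)*5) = (3 + 12)*((0*3)*5) = 15*(0*5) = 15*0 = 0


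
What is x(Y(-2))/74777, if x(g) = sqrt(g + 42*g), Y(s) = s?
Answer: I*sqrt(86)/74777 ≈ 0.00012402*I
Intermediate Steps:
x(g) = sqrt(43)*sqrt(g) (x(g) = sqrt(43*g) = sqrt(43)*sqrt(g))
x(Y(-2))/74777 = (sqrt(43)*sqrt(-2))/74777 = (sqrt(43)*(I*sqrt(2)))*(1/74777) = (I*sqrt(86))*(1/74777) = I*sqrt(86)/74777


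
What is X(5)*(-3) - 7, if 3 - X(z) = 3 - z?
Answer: -22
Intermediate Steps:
X(z) = z (X(z) = 3 - (3 - z) = 3 + (-3 + z) = z)
X(5)*(-3) - 7 = 5*(-3) - 7 = -15 - 7 = -22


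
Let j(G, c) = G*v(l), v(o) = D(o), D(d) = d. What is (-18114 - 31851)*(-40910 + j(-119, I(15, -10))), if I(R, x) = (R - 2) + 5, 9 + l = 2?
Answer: 2002447305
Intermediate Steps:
l = -7 (l = -9 + 2 = -7)
I(R, x) = 3 + R (I(R, x) = (-2 + R) + 5 = 3 + R)
v(o) = o
j(G, c) = -7*G (j(G, c) = G*(-7) = -7*G)
(-18114 - 31851)*(-40910 + j(-119, I(15, -10))) = (-18114 - 31851)*(-40910 - 7*(-119)) = -49965*(-40910 + 833) = -49965*(-40077) = 2002447305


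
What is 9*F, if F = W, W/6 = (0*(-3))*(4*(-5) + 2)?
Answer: 0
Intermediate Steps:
W = 0 (W = 6*((0*(-3))*(4*(-5) + 2)) = 6*(0*(-20 + 2)) = 6*(0*(-18)) = 6*0 = 0)
F = 0
9*F = 9*0 = 0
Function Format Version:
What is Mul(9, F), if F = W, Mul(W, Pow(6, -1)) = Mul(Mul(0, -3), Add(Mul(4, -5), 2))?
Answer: 0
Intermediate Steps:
W = 0 (W = Mul(6, Mul(Mul(0, -3), Add(Mul(4, -5), 2))) = Mul(6, Mul(0, Add(-20, 2))) = Mul(6, Mul(0, -18)) = Mul(6, 0) = 0)
F = 0
Mul(9, F) = Mul(9, 0) = 0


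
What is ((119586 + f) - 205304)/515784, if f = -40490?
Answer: -15776/64473 ≈ -0.24469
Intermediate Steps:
((119586 + f) - 205304)/515784 = ((119586 - 40490) - 205304)/515784 = (79096 - 205304)*(1/515784) = -126208*1/515784 = -15776/64473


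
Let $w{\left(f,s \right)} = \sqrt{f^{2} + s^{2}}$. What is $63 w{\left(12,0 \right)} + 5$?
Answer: $761$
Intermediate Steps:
$63 w{\left(12,0 \right)} + 5 = 63 \sqrt{12^{2} + 0^{2}} + 5 = 63 \sqrt{144 + 0} + 5 = 63 \sqrt{144} + 5 = 63 \cdot 12 + 5 = 756 + 5 = 761$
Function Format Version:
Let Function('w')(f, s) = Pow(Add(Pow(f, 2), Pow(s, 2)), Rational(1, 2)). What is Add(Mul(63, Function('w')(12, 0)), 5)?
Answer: 761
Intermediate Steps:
Add(Mul(63, Function('w')(12, 0)), 5) = Add(Mul(63, Pow(Add(Pow(12, 2), Pow(0, 2)), Rational(1, 2))), 5) = Add(Mul(63, Pow(Add(144, 0), Rational(1, 2))), 5) = Add(Mul(63, Pow(144, Rational(1, 2))), 5) = Add(Mul(63, 12), 5) = Add(756, 5) = 761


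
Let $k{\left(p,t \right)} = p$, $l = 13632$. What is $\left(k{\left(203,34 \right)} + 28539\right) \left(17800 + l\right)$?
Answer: $903418544$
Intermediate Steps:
$\left(k{\left(203,34 \right)} + 28539\right) \left(17800 + l\right) = \left(203 + 28539\right) \left(17800 + 13632\right) = 28742 \cdot 31432 = 903418544$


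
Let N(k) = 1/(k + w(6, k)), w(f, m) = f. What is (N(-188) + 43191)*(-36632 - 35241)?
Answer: -564976475353/182 ≈ -3.1043e+9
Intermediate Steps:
N(k) = 1/(6 + k) (N(k) = 1/(k + 6) = 1/(6 + k))
(N(-188) + 43191)*(-36632 - 35241) = (1/(6 - 188) + 43191)*(-36632 - 35241) = (1/(-182) + 43191)*(-71873) = (-1/182 + 43191)*(-71873) = (7860761/182)*(-71873) = -564976475353/182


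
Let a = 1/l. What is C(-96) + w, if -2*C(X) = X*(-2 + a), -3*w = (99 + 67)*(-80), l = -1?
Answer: 12848/3 ≈ 4282.7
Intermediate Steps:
w = 13280/3 (w = -(99 + 67)*(-80)/3 = -166*(-80)/3 = -1/3*(-13280) = 13280/3 ≈ 4426.7)
a = -1 (a = 1/(-1) = -1)
C(X) = 3*X/2 (C(X) = -X*(-2 - 1)/2 = -X*(-3)/2 = -(-3)*X/2 = 3*X/2)
C(-96) + w = (3/2)*(-96) + 13280/3 = -144 + 13280/3 = 12848/3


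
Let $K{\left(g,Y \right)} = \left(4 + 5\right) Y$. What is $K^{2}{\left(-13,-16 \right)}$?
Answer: $20736$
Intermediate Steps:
$K{\left(g,Y \right)} = 9 Y$
$K^{2}{\left(-13,-16 \right)} = \left(9 \left(-16\right)\right)^{2} = \left(-144\right)^{2} = 20736$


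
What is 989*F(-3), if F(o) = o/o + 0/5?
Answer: 989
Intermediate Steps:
F(o) = 1 (F(o) = 1 + 0*(1/5) = 1 + 0 = 1)
989*F(-3) = 989*1 = 989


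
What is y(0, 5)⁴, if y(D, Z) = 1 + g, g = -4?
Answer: 81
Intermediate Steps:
y(D, Z) = -3 (y(D, Z) = 1 - 4 = -3)
y(0, 5)⁴ = (-3)⁴ = 81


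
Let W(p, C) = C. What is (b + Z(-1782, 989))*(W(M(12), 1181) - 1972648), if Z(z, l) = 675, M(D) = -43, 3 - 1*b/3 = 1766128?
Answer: 10444240725900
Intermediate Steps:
b = -5298375 (b = 9 - 3*1766128 = 9 - 5298384 = -5298375)
(b + Z(-1782, 989))*(W(M(12), 1181) - 1972648) = (-5298375 + 675)*(1181 - 1972648) = -5297700*(-1971467) = 10444240725900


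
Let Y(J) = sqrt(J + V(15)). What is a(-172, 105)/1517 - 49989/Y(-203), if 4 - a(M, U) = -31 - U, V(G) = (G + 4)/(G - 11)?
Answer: 140/1517 + 99978*I*sqrt(793)/793 ≈ 0.092287 + 3550.3*I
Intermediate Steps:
V(G) = (4 + G)/(-11 + G)
a(M, U) = 35 + U (a(M, U) = 4 - (-31 - U) = 4 + (31 + U) = 35 + U)
Y(J) = sqrt(19/4 + J) (Y(J) = sqrt(J + (4 + 15)/(-11 + 15)) = sqrt(J + 19/4) = sqrt(19/4 + J))
a(-172, 105)/1517 - 49989/Y(-203) = (35 + 105)/1517 - 49989*2/sqrt(19 + 4*(-203)) = 140*(1/1517) - 49989*2/sqrt(19 - 812) = 140/1517 - 49989*(-2*I*sqrt(793)/793) = 140/1517 - (-99978)*I*sqrt(793)/793 = 140/1517 + 99978*I*sqrt(793)/793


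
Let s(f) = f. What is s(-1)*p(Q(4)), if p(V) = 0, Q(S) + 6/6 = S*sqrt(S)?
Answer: 0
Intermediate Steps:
Q(S) = -1 + S**(3/2) (Q(S) = -1 + S*sqrt(S) = -1 + S**(3/2))
s(-1)*p(Q(4)) = -1*0 = 0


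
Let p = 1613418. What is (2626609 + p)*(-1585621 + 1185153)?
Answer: -1697995132636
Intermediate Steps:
(2626609 + p)*(-1585621 + 1185153) = (2626609 + 1613418)*(-1585621 + 1185153) = 4240027*(-400468) = -1697995132636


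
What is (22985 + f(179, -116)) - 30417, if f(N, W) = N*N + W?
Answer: 24493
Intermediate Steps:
f(N, W) = W + N**2 (f(N, W) = N**2 + W = W + N**2)
(22985 + f(179, -116)) - 30417 = (22985 + (-116 + 179**2)) - 30417 = (22985 + (-116 + 32041)) - 30417 = (22985 + 31925) - 30417 = 54910 - 30417 = 24493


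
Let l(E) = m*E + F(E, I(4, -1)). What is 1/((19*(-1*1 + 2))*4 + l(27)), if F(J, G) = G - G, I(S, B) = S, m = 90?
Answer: 1/2506 ≈ 0.00039904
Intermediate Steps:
F(J, G) = 0
l(E) = 90*E (l(E) = 90*E + 0 = 90*E)
1/((19*(-1*1 + 2))*4 + l(27)) = 1/((19*(-1*1 + 2))*4 + 90*27) = 1/((19*(-1 + 2))*4 + 2430) = 1/((19*1)*4 + 2430) = 1/(19*4 + 2430) = 1/(76 + 2430) = 1/2506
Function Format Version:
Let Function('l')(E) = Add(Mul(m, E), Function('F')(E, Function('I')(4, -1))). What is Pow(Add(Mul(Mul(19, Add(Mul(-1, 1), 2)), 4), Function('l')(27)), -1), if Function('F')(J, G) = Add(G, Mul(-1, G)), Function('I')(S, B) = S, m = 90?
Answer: Rational(1, 2506) ≈ 0.00039904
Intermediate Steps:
Function('F')(J, G) = 0
Function('l')(E) = Mul(90, E) (Function('l')(E) = Add(Mul(90, E), 0) = Mul(90, E))
Pow(Add(Mul(Mul(19, Add(Mul(-1, 1), 2)), 4), Function('l')(27)), -1) = Pow(Add(Mul(Mul(19, Add(Mul(-1, 1), 2)), 4), Mul(90, 27)), -1) = Pow(Add(Mul(Mul(19, Add(-1, 2)), 4), 2430), -1) = Pow(Add(Mul(Mul(19, 1), 4), 2430), -1) = Pow(Add(Mul(19, 4), 2430), -1) = Pow(Add(76, 2430), -1) = Pow(2506, -1) = Rational(1, 2506)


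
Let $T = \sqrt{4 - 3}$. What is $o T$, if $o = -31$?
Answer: $-31$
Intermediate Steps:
$T = 1$ ($T = \sqrt{1} = 1$)
$o T = \left(-31\right) 1 = -31$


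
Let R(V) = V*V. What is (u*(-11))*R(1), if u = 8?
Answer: -88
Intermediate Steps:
R(V) = V²
(u*(-11))*R(1) = (8*(-11))*1² = -88*1 = -88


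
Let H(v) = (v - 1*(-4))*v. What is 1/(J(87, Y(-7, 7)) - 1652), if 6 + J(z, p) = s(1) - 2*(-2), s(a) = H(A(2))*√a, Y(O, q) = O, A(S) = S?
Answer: -1/1642 ≈ -0.00060901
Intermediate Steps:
H(v) = v*(4 + v) (H(v) = (v + 4)*v = (4 + v)*v = v*(4 + v))
s(a) = 12*√a (s(a) = (2*(4 + 2))*√a = (2*6)*√a = 12*√a)
J(z, p) = 10 (J(z, p) = -6 + (12*√1 - 2*(-2)) = -6 + (12*1 + 4) = -6 + (12 + 4) = -6 + 16 = 10)
1/(J(87, Y(-7, 7)) - 1652) = 1/(10 - 1652) = 1/(-1642) = -1/1642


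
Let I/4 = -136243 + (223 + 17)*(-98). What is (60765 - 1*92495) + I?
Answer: -670782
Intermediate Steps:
I = -639052 (I = 4*(-136243 + (223 + 17)*(-98)) = 4*(-136243 + 240*(-98)) = 4*(-136243 - 23520) = 4*(-159763) = -639052)
(60765 - 1*92495) + I = (60765 - 1*92495) - 639052 = (60765 - 92495) - 639052 = -31730 - 639052 = -670782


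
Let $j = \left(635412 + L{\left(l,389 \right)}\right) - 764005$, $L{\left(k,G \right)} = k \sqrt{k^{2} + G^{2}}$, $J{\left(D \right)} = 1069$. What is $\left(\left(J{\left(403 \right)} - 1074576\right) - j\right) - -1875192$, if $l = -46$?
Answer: $930278 + 46 \sqrt{153437} \approx 9.483 \cdot 10^{5}$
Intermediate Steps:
$L{\left(k,G \right)} = k \sqrt{G^{2} + k^{2}}$
$j = -128593 - 46 \sqrt{153437}$ ($j = \left(635412 - 46 \sqrt{389^{2} + \left(-46\right)^{2}}\right) - 764005 = \left(635412 - 46 \sqrt{151321 + 2116}\right) - 764005 = \left(635412 - 46 \sqrt{153437}\right) - 764005 = -128593 - 46 \sqrt{153437} \approx -1.4661 \cdot 10^{5}$)
$\left(\left(J{\left(403 \right)} - 1074576\right) - j\right) - -1875192 = \left(\left(1069 - 1074576\right) - \left(-128593 - 46 \sqrt{153437}\right)\right) - -1875192 = \left(\left(1069 - 1074576\right) + \left(128593 + 46 \sqrt{153437}\right)\right) + 1875192 = \left(-1073507 + \left(128593 + 46 \sqrt{153437}\right)\right) + 1875192 = \left(-944914 + 46 \sqrt{153437}\right) + 1875192 = 930278 + 46 \sqrt{153437}$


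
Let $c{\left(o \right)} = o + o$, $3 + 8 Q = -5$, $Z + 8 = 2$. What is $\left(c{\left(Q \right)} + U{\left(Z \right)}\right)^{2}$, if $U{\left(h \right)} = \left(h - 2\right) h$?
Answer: $2116$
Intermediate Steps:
$Z = -6$ ($Z = -8 + 2 = -6$)
$Q = -1$ ($Q = - \frac{3}{8} + \frac{1}{8} \left(-5\right) = - \frac{3}{8} - \frac{5}{8} = -1$)
$c{\left(o \right)} = 2 o$
$U{\left(h \right)} = h \left(-2 + h\right)$ ($U{\left(h \right)} = \left(-2 + h\right) h = h \left(-2 + h\right)$)
$\left(c{\left(Q \right)} + U{\left(Z \right)}\right)^{2} = \left(2 \left(-1\right) - 6 \left(-2 - 6\right)\right)^{2} = \left(-2 - -48\right)^{2} = \left(-2 + 48\right)^{2} = 46^{2} = 2116$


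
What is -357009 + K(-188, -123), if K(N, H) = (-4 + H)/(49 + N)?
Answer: -49624124/139 ≈ -3.5701e+5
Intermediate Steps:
K(N, H) = (-4 + H)/(49 + N)
-357009 + K(-188, -123) = -357009 + (-4 - 123)/(49 - 188) = -357009 - 127/(-139) = -357009 - 1/139*(-127) = -357009 + 127/139 = -49624124/139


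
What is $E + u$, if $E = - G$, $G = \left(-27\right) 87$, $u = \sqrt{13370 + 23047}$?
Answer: $2349 + \sqrt{36417} \approx 2539.8$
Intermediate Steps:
$u = \sqrt{36417} \approx 190.83$
$G = -2349$
$E = 2349$ ($E = \left(-1\right) \left(-2349\right) = 2349$)
$E + u = 2349 + \sqrt{36417}$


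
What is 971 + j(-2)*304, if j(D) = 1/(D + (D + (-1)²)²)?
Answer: 667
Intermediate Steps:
j(D) = 1/(D + (1 + D)²) (j(D) = 1/(D + (D + 1)²) = 1/(D + (1 + D)²))
971 + j(-2)*304 = 971 + 304/(-2 + (1 - 2)²) = 971 + 304/(-2 + (-1)²) = 971 + 304/(-2 + 1) = 971 + 304/(-1) = 971 - 1*304 = 971 - 304 = 667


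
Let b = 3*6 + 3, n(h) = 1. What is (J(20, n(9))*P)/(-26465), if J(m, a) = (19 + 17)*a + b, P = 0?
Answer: 0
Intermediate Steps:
b = 21 (b = 18 + 3 = 21)
J(m, a) = 21 + 36*a (J(m, a) = (19 + 17)*a + 21 = 36*a + 21 = 21 + 36*a)
(J(20, n(9))*P)/(-26465) = ((21 + 36*1)*0)/(-26465) = ((21 + 36)*0)*(-1/26465) = (57*0)*(-1/26465) = 0*(-1/26465) = 0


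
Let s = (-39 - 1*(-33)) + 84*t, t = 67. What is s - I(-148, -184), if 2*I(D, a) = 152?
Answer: 5546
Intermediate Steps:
I(D, a) = 76 (I(D, a) = (½)*152 = 76)
s = 5622 (s = (-39 - 1*(-33)) + 84*67 = (-39 + 33) + 5628 = -6 + 5628 = 5622)
s - I(-148, -184) = 5622 - 1*76 = 5622 - 76 = 5546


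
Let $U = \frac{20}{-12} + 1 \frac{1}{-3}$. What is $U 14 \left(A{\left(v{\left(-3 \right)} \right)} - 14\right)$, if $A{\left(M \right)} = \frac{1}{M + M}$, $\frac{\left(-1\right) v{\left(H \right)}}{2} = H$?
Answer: $\frac{1169}{3} \approx 389.67$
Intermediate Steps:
$v{\left(H \right)} = - 2 H$
$A{\left(M \right)} = \frac{1}{2 M}$
$U = -2$ ($U = 20 \left(- \frac{1}{12}\right) + 1 \left(- \frac{1}{3}\right) = - \frac{5}{3} - \frac{1}{3} = -2$)
$U 14 \left(A{\left(v{\left(-3 \right)} \right)} - 14\right) = - 2 \cdot 14 \left(\frac{1}{2 \left(\left(-2\right) \left(-3\right)\right)} - 14\right) = - 2 \cdot 14 \left(\frac{1}{2 \cdot 6} - 14\right) = - 2 \cdot 14 \left(\frac{1}{2} \cdot \frac{1}{6} - 14\right) = - 2 \cdot 14 \left(\frac{1}{12} - 14\right) = - 2 \cdot 14 \left(- \frac{167}{12}\right) = \left(-2\right) \left(- \frac{1169}{6}\right) = \frac{1169}{3}$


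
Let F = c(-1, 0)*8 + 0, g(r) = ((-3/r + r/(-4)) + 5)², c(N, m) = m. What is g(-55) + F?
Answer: 17114769/48400 ≈ 353.61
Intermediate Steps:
g(r) = (5 - 3/r - r/4)² (g(r) = ((-3/r + r*(-¼)) + 5)² = ((-3/r - r/4) + 5)² = (5 - 3/r - r/4)²)
F = 0 (F = 0*8 + 0 = 0 + 0 = 0)
g(-55) + F = (1/16)*(12 + (-55)² - 20*(-55))²/(-55)² + 0 = (1/16)*(1/3025)*(12 + 3025 + 1100)² + 0 = (1/16)*(1/3025)*4137² + 0 = (1/16)*(1/3025)*17114769 + 0 = 17114769/48400 + 0 = 17114769/48400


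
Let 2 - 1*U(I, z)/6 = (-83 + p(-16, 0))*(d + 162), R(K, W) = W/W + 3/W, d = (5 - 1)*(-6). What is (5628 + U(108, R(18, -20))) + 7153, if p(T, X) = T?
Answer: 94765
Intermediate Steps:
d = -24 (d = 4*(-6) = -24)
R(K, W) = 1 + 3/W
U(I, z) = 81984 (U(I, z) = 12 - 6*(-83 - 16)*(-24 + 162) = 12 - (-594)*138 = 12 - 6*(-13662) = 12 + 81972 = 81984)
(5628 + U(108, R(18, -20))) + 7153 = (5628 + 81984) + 7153 = 87612 + 7153 = 94765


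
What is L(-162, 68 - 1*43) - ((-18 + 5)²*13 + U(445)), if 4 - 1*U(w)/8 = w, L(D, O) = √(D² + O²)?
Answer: 1331 + √26869 ≈ 1494.9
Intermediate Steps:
U(w) = 32 - 8*w
L(-162, 68 - 1*43) - ((-18 + 5)²*13 + U(445)) = √((-162)² + (68 - 1*43)²) - ((-18 + 5)²*13 + (32 - 8*445)) = √(26244 + (68 - 43)²) - ((-13)²*13 + (32 - 3560)) = √(26244 + 25²) - (169*13 - 3528) = √(26244 + 625) - (2197 - 3528) = √26869 - 1*(-1331) = √26869 + 1331 = 1331 + √26869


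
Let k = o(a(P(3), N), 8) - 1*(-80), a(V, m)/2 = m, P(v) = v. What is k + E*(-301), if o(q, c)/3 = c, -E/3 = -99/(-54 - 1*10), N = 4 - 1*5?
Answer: 96053/64 ≈ 1500.8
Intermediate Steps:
N = -1 (N = 4 - 5 = -1)
E = -297/64 (E = -(-297)/(-54 - 1*10) = -(-297)/(-54 - 10) = -(-297)/(-64) = -(-297)*(-1)/64 = -3*99/64 = -297/64 ≈ -4.6406)
a(V, m) = 2*m
o(q, c) = 3*c
k = 104 (k = 3*8 - 1*(-80) = 24 + 80 = 104)
k + E*(-301) = 104 - 297/64*(-301) = 104 + 89397/64 = 96053/64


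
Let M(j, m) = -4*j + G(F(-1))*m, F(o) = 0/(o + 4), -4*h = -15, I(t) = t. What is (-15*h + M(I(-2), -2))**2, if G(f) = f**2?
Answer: 37249/16 ≈ 2328.1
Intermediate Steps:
h = 15/4 (h = -1/4*(-15) = 15/4 ≈ 3.7500)
F(o) = 0 (F(o) = 0/(4 + o) = 0)
M(j, m) = -4*j (M(j, m) = -4*j + 0**2*m = -4*j + 0*m = -4*j + 0 = -4*j)
(-15*h + M(I(-2), -2))**2 = (-15*15/4 - 4*(-2))**2 = (-225/4 + 8)**2 = (-193/4)**2 = 37249/16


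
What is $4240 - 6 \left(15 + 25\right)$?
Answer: $4000$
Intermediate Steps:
$4240 - 6 \left(15 + 25\right) = 4240 - 6 \cdot 40 = 4240 - 240 = 4000$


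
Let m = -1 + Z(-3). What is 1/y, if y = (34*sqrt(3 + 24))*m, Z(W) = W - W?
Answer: -sqrt(3)/306 ≈ -0.0056603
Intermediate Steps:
Z(W) = 0
m = -1 (m = -1 + 0 = -1)
y = -102*sqrt(3) (y = (34*sqrt(3 + 24))*(-1) = (34*sqrt(27))*(-1) = (34*(3*sqrt(3)))*(-1) = (102*sqrt(3))*(-1) = -102*sqrt(3) ≈ -176.67)
1/y = 1/(-102*sqrt(3)) = -sqrt(3)/306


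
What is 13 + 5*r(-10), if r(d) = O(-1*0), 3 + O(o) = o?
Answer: -2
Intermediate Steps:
O(o) = -3 + o
r(d) = -3 (r(d) = -3 - 1*0 = -3 + 0 = -3)
13 + 5*r(-10) = 13 + 5*(-3) = 13 - 15 = -2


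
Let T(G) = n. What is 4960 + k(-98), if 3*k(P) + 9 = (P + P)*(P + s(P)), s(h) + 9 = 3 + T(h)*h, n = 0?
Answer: 35255/3 ≈ 11752.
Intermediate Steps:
T(G) = 0
s(h) = -6 (s(h) = -9 + (3 + 0*h) = -9 + (3 + 0) = -9 + 3 = -6)
k(P) = -3 + 2*P*(-6 + P)/3 (k(P) = -3 + ((P + P)*(P - 6))/3 = -3 + ((2*P)*(-6 + P))/3 = -3 + (2*P*(-6 + P))/3 = -3 + 2*P*(-6 + P)/3)
4960 + k(-98) = 4960 + (-3 - 4*(-98) + (⅔)*(-98)²) = 4960 + (-3 + 392 + (⅔)*9604) = 4960 + (-3 + 392 + 19208/3) = 4960 + 20375/3 = 35255/3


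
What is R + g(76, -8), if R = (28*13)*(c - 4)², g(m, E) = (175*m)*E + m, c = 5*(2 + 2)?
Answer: -13140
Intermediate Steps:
c = 20 (c = 5*4 = 20)
g(m, E) = m + 175*E*m (g(m, E) = 175*E*m + m = m + 175*E*m)
R = 93184 (R = (28*13)*(20 - 4)² = 364*16² = 364*256 = 93184)
R + g(76, -8) = 93184 + 76*(1 + 175*(-8)) = 93184 + 76*(1 - 1400) = 93184 + 76*(-1399) = 93184 - 106324 = -13140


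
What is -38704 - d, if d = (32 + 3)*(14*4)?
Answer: -40664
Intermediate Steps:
d = 1960 (d = 35*56 = 1960)
-38704 - d = -38704 - 1*1960 = -38704 - 1960 = -40664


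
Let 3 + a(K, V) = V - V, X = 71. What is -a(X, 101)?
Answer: 3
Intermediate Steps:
a(K, V) = -3 (a(K, V) = -3 + (V - V) = -3 + 0 = -3)
-a(X, 101) = -1*(-3) = 3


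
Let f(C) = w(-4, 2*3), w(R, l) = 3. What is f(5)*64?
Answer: 192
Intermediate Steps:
f(C) = 3
f(5)*64 = 3*64 = 192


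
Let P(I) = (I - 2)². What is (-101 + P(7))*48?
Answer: -3648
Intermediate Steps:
P(I) = (-2 + I)²
(-101 + P(7))*48 = (-101 + (-2 + 7)²)*48 = (-101 + 5²)*48 = (-101 + 25)*48 = -76*48 = -3648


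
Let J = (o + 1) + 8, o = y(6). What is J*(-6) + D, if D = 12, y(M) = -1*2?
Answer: -30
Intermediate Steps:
y(M) = -2
o = -2
J = 7 (J = (-2 + 1) + 8 = -1 + 8 = 7)
J*(-6) + D = 7*(-6) + 12 = -42 + 12 = -30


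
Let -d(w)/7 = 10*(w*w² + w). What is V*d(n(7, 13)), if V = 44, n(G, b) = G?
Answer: -1078000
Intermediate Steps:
d(w) = -70*w - 70*w³ (d(w) = -70*(w*w² + w) = -70*(w³ + w) = -70*(w + w³) = -7*(10*w + 10*w³) = -70*w - 70*w³)
V*d(n(7, 13)) = 44*(-70*7*(1 + 7²)) = 44*(-70*7*(1 + 49)) = 44*(-70*7*50) = 44*(-24500) = -1078000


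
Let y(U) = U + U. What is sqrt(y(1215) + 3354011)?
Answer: sqrt(3356441) ≈ 1832.1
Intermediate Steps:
y(U) = 2*U
sqrt(y(1215) + 3354011) = sqrt(2*1215 + 3354011) = sqrt(2430 + 3354011) = sqrt(3356441)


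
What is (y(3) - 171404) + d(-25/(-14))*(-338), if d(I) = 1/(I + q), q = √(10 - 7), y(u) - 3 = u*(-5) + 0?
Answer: -6460692/37 + 66248*√3/37 ≈ -1.7151e+5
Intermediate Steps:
y(u) = 3 - 5*u (y(u) = 3 + (u*(-5) + 0) = 3 + (-5*u + 0) = 3 - 5*u)
q = √3 ≈ 1.7320
d(I) = 1/(I + √3)
(y(3) - 171404) + d(-25/(-14))*(-338) = ((3 - 5*3) - 171404) - 338/(-25/(-14) + √3) = ((3 - 15) - 171404) - 338/(-25*(-1/14) + √3) = (-12 - 171404) - 338/(25/14 + √3) = -171416 - 338/(25/14 + √3)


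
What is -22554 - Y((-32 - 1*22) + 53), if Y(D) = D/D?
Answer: -22555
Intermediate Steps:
Y(D) = 1
-22554 - Y((-32 - 1*22) + 53) = -22554 - 1*1 = -22554 - 1 = -22555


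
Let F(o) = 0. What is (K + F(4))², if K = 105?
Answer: 11025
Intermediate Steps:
(K + F(4))² = (105 + 0)² = 105² = 11025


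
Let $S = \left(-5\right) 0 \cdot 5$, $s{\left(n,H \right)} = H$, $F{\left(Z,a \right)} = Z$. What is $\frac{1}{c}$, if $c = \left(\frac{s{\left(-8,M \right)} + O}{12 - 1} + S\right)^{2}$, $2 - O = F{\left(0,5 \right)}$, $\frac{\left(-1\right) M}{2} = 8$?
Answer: $\frac{121}{196} \approx 0.61735$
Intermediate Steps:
$M = -16$ ($M = \left(-2\right) 8 = -16$)
$O = 2$ ($O = 2 - 0 = 2 + 0 = 2$)
$S = 0$ ($S = 0 \cdot 5 = 0$)
$c = \frac{196}{121}$ ($c = \left(\frac{-16 + 2}{12 - 1} + 0\right)^{2} = \left(- \frac{14}{11} + 0\right)^{2} = \left(- \frac{14}{11}\right)^{2} = \frac{196}{121} \approx 1.6198$)
$\frac{1}{c} = \frac{1}{\frac{196}{121}} = \frac{121}{196}$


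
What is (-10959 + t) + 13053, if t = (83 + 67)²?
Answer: 24594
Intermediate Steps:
t = 22500 (t = 150² = 22500)
(-10959 + t) + 13053 = (-10959 + 22500) + 13053 = 11541 + 13053 = 24594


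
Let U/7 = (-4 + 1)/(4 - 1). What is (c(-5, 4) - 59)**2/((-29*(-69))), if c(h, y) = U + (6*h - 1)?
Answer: 9409/2001 ≈ 4.7021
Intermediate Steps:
U = -7 (U = 7*((-4 + 1)/(4 - 1)) = 7*(-3/3) = 7*(-3*1/3) = 7*(-1) = -7)
c(h, y) = -8 + 6*h (c(h, y) = -7 + (6*h - 1) = -7 + (-1 + 6*h) = -8 + 6*h)
(c(-5, 4) - 59)**2/((-29*(-69))) = ((-8 + 6*(-5)) - 59)**2/((-29*(-69))) = ((-8 - 30) - 59)**2/2001 = (-38 - 59)**2*(1/2001) = (-97)**2*(1/2001) = 9409*(1/2001) = 9409/2001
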